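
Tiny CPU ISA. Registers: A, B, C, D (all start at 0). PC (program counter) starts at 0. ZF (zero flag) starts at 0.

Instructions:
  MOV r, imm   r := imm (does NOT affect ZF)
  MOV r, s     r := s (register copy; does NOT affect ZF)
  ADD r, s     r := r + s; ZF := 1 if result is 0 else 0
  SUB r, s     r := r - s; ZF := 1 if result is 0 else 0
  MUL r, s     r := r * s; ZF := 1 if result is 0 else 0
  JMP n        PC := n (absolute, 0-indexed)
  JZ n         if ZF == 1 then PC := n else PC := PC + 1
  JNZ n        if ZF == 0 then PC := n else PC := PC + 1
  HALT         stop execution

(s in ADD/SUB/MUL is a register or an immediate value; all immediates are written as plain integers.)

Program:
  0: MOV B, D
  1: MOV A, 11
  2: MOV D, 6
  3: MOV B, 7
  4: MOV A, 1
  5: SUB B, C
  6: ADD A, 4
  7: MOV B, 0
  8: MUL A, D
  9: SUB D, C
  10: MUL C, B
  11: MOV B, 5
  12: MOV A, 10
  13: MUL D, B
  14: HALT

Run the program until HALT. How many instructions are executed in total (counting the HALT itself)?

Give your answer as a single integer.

Answer: 15

Derivation:
Step 1: PC=0 exec 'MOV B, D'. After: A=0 B=0 C=0 D=0 ZF=0 PC=1
Step 2: PC=1 exec 'MOV A, 11'. After: A=11 B=0 C=0 D=0 ZF=0 PC=2
Step 3: PC=2 exec 'MOV D, 6'. After: A=11 B=0 C=0 D=6 ZF=0 PC=3
Step 4: PC=3 exec 'MOV B, 7'. After: A=11 B=7 C=0 D=6 ZF=0 PC=4
Step 5: PC=4 exec 'MOV A, 1'. After: A=1 B=7 C=0 D=6 ZF=0 PC=5
Step 6: PC=5 exec 'SUB B, C'. After: A=1 B=7 C=0 D=6 ZF=0 PC=6
Step 7: PC=6 exec 'ADD A, 4'. After: A=5 B=7 C=0 D=6 ZF=0 PC=7
Step 8: PC=7 exec 'MOV B, 0'. After: A=5 B=0 C=0 D=6 ZF=0 PC=8
Step 9: PC=8 exec 'MUL A, D'. After: A=30 B=0 C=0 D=6 ZF=0 PC=9
Step 10: PC=9 exec 'SUB D, C'. After: A=30 B=0 C=0 D=6 ZF=0 PC=10
Step 11: PC=10 exec 'MUL C, B'. After: A=30 B=0 C=0 D=6 ZF=1 PC=11
Step 12: PC=11 exec 'MOV B, 5'. After: A=30 B=5 C=0 D=6 ZF=1 PC=12
Step 13: PC=12 exec 'MOV A, 10'. After: A=10 B=5 C=0 D=6 ZF=1 PC=13
Step 14: PC=13 exec 'MUL D, B'. After: A=10 B=5 C=0 D=30 ZF=0 PC=14
Step 15: PC=14 exec 'HALT'. After: A=10 B=5 C=0 D=30 ZF=0 PC=14 HALTED
Total instructions executed: 15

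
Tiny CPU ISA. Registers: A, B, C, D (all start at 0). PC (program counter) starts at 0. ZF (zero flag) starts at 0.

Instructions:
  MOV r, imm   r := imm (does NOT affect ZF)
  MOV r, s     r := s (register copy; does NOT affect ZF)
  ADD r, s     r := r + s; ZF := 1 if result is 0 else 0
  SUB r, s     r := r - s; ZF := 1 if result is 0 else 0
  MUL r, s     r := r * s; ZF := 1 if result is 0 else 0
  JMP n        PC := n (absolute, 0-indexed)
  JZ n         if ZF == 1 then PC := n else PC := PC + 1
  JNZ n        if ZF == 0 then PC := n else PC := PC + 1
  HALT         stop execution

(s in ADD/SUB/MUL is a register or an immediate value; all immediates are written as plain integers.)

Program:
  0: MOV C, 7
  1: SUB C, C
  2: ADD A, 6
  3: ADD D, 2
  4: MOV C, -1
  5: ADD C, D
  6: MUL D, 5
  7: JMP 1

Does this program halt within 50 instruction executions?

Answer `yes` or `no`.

Answer: no

Derivation:
Step 1: PC=0 exec 'MOV C, 7'. After: A=0 B=0 C=7 D=0 ZF=0 PC=1
Step 2: PC=1 exec 'SUB C, C'. After: A=0 B=0 C=0 D=0 ZF=1 PC=2
Step 3: PC=2 exec 'ADD A, 6'. After: A=6 B=0 C=0 D=0 ZF=0 PC=3
Step 4: PC=3 exec 'ADD D, 2'. After: A=6 B=0 C=0 D=2 ZF=0 PC=4
Step 5: PC=4 exec 'MOV C, -1'. After: A=6 B=0 C=-1 D=2 ZF=0 PC=5
Step 6: PC=5 exec 'ADD C, D'. After: A=6 B=0 C=1 D=2 ZF=0 PC=6
Step 7: PC=6 exec 'MUL D, 5'. After: A=6 B=0 C=1 D=10 ZF=0 PC=7
Step 8: PC=7 exec 'JMP 1'. After: A=6 B=0 C=1 D=10 ZF=0 PC=1
Step 9: PC=1 exec 'SUB C, C'. After: A=6 B=0 C=0 D=10 ZF=1 PC=2
Step 10: PC=2 exec 'ADD A, 6'. After: A=12 B=0 C=0 D=10 ZF=0 PC=3
Step 11: PC=3 exec 'ADD D, 2'. After: A=12 B=0 C=0 D=12 ZF=0 PC=4
Step 12: PC=4 exec 'MOV C, -1'. After: A=12 B=0 C=-1 D=12 ZF=0 PC=5
Step 13: PC=5 exec 'ADD C, D'. After: A=12 B=0 C=11 D=12 ZF=0 PC=6
Step 14: PC=6 exec 'MUL D, 5'. After: A=12 B=0 C=11 D=60 ZF=0 PC=7
Step 15: PC=7 exec 'JMP 1'. After: A=12 B=0 C=11 D=60 ZF=0 PC=1
After 50 steps: not halted. PC revisits the same instructions with no path to HALT; will never halt.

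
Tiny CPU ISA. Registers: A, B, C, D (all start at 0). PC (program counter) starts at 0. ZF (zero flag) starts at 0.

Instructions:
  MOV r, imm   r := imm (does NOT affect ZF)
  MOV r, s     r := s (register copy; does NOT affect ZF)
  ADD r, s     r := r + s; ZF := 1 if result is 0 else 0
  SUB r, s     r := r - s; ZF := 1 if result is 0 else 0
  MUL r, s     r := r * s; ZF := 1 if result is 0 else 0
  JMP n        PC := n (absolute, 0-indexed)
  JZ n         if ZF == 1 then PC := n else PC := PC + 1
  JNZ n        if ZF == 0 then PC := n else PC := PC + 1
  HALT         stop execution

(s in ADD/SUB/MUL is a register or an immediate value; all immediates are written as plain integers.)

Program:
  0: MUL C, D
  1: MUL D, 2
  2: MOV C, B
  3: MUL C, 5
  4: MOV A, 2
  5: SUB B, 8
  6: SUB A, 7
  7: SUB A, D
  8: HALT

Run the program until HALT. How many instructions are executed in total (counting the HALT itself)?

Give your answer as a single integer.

Answer: 9

Derivation:
Step 1: PC=0 exec 'MUL C, D'. After: A=0 B=0 C=0 D=0 ZF=1 PC=1
Step 2: PC=1 exec 'MUL D, 2'. After: A=0 B=0 C=0 D=0 ZF=1 PC=2
Step 3: PC=2 exec 'MOV C, B'. After: A=0 B=0 C=0 D=0 ZF=1 PC=3
Step 4: PC=3 exec 'MUL C, 5'. After: A=0 B=0 C=0 D=0 ZF=1 PC=4
Step 5: PC=4 exec 'MOV A, 2'. After: A=2 B=0 C=0 D=0 ZF=1 PC=5
Step 6: PC=5 exec 'SUB B, 8'. After: A=2 B=-8 C=0 D=0 ZF=0 PC=6
Step 7: PC=6 exec 'SUB A, 7'. After: A=-5 B=-8 C=0 D=0 ZF=0 PC=7
Step 8: PC=7 exec 'SUB A, D'. After: A=-5 B=-8 C=0 D=0 ZF=0 PC=8
Step 9: PC=8 exec 'HALT'. After: A=-5 B=-8 C=0 D=0 ZF=0 PC=8 HALTED
Total instructions executed: 9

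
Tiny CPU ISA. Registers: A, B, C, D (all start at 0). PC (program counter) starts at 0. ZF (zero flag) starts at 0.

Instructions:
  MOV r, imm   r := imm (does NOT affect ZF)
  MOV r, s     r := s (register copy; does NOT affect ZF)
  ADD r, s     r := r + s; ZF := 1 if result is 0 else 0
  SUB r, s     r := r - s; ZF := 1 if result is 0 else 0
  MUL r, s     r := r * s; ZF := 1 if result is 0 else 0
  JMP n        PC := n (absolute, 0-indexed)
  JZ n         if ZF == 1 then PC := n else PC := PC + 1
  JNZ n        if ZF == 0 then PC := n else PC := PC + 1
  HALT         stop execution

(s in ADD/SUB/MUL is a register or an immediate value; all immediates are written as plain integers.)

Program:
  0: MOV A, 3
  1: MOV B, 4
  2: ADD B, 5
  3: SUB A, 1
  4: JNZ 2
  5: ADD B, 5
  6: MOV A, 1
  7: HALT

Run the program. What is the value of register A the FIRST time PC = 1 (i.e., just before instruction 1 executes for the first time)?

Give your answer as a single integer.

Step 1: PC=0 exec 'MOV A, 3'. After: A=3 B=0 C=0 D=0 ZF=0 PC=1
First time PC=1: A=3

3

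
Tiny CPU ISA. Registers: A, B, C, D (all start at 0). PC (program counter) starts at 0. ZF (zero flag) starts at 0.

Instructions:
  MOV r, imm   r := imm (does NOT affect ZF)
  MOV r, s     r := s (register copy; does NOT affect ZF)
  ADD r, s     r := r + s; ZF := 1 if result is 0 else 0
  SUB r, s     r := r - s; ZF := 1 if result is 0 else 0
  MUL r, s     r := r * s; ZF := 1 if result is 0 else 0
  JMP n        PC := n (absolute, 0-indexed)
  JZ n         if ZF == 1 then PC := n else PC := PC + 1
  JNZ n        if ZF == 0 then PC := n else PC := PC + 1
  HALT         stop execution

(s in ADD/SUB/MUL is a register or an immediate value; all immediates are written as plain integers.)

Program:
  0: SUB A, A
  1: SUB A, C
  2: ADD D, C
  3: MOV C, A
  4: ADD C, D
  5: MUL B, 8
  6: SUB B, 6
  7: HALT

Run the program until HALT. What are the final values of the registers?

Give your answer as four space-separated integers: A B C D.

Step 1: PC=0 exec 'SUB A, A'. After: A=0 B=0 C=0 D=0 ZF=1 PC=1
Step 2: PC=1 exec 'SUB A, C'. After: A=0 B=0 C=0 D=0 ZF=1 PC=2
Step 3: PC=2 exec 'ADD D, C'. After: A=0 B=0 C=0 D=0 ZF=1 PC=3
Step 4: PC=3 exec 'MOV C, A'. After: A=0 B=0 C=0 D=0 ZF=1 PC=4
Step 5: PC=4 exec 'ADD C, D'. After: A=0 B=0 C=0 D=0 ZF=1 PC=5
Step 6: PC=5 exec 'MUL B, 8'. After: A=0 B=0 C=0 D=0 ZF=1 PC=6
Step 7: PC=6 exec 'SUB B, 6'. After: A=0 B=-6 C=0 D=0 ZF=0 PC=7
Step 8: PC=7 exec 'HALT'. After: A=0 B=-6 C=0 D=0 ZF=0 PC=7 HALTED

Answer: 0 -6 0 0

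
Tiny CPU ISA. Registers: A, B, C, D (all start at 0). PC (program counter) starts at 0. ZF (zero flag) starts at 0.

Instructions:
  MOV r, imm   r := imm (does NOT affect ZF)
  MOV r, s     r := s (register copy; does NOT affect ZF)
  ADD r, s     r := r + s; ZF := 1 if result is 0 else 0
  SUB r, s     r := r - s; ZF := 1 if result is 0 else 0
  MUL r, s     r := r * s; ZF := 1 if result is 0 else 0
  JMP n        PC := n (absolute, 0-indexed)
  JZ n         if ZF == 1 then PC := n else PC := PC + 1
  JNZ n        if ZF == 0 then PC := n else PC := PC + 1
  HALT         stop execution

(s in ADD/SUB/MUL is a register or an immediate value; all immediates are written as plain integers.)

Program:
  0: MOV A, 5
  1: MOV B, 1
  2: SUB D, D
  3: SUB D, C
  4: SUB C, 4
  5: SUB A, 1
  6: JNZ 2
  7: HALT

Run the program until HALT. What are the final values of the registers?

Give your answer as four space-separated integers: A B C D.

Step 1: PC=0 exec 'MOV A, 5'. After: A=5 B=0 C=0 D=0 ZF=0 PC=1
Step 2: PC=1 exec 'MOV B, 1'. After: A=5 B=1 C=0 D=0 ZF=0 PC=2
Step 3: PC=2 exec 'SUB D, D'. After: A=5 B=1 C=0 D=0 ZF=1 PC=3
Step 4: PC=3 exec 'SUB D, C'. After: A=5 B=1 C=0 D=0 ZF=1 PC=4
Step 5: PC=4 exec 'SUB C, 4'. After: A=5 B=1 C=-4 D=0 ZF=0 PC=5
Step 6: PC=5 exec 'SUB A, 1'. After: A=4 B=1 C=-4 D=0 ZF=0 PC=6
Step 7: PC=6 exec 'JNZ 2'. After: A=4 B=1 C=-4 D=0 ZF=0 PC=2
Step 8: PC=2 exec 'SUB D, D'. After: A=4 B=1 C=-4 D=0 ZF=1 PC=3
Step 9: PC=3 exec 'SUB D, C'. After: A=4 B=1 C=-4 D=4 ZF=0 PC=4
Step 10: PC=4 exec 'SUB C, 4'. After: A=4 B=1 C=-8 D=4 ZF=0 PC=5
Step 11: PC=5 exec 'SUB A, 1'. After: A=3 B=1 C=-8 D=4 ZF=0 PC=6
Step 12: PC=6 exec 'JNZ 2'. After: A=3 B=1 C=-8 D=4 ZF=0 PC=2
Step 13: PC=2 exec 'SUB D, D'. After: A=3 B=1 C=-8 D=0 ZF=1 PC=3
Step 14: PC=3 exec 'SUB D, C'. After: A=3 B=1 C=-8 D=8 ZF=0 PC=4
Step 15: PC=4 exec 'SUB C, 4'. After: A=3 B=1 C=-12 D=8 ZF=0 PC=5
Step 16: PC=5 exec 'SUB A, 1'. After: A=2 B=1 C=-12 D=8 ZF=0 PC=6
Step 17: PC=6 exec 'JNZ 2'. After: A=2 B=1 C=-12 D=8 ZF=0 PC=2
Step 18: PC=2 exec 'SUB D, D'. After: A=2 B=1 C=-12 D=0 ZF=1 PC=3
Step 19: PC=3 exec 'SUB D, C'. After: A=2 B=1 C=-12 D=12 ZF=0 PC=4
Step 20: PC=4 exec 'SUB C, 4'. After: A=2 B=1 C=-16 D=12 ZF=0 PC=5
Step 21: PC=5 exec 'SUB A, 1'. After: A=1 B=1 C=-16 D=12 ZF=0 PC=6
Step 22: PC=6 exec 'JNZ 2'. After: A=1 B=1 C=-16 D=12 ZF=0 PC=2
Step 23: PC=2 exec 'SUB D, D'. After: A=1 B=1 C=-16 D=0 ZF=1 PC=3
Step 24: PC=3 exec 'SUB D, C'. After: A=1 B=1 C=-16 D=16 ZF=0 PC=4
Step 25: PC=4 exec 'SUB C, 4'. After: A=1 B=1 C=-20 D=16 ZF=0 PC=5
Step 26: PC=5 exec 'SUB A, 1'. After: A=0 B=1 C=-20 D=16 ZF=1 PC=6
Step 27: PC=6 exec 'JNZ 2'. After: A=0 B=1 C=-20 D=16 ZF=1 PC=7
Step 28: PC=7 exec 'HALT'. After: A=0 B=1 C=-20 D=16 ZF=1 PC=7 HALTED

Answer: 0 1 -20 16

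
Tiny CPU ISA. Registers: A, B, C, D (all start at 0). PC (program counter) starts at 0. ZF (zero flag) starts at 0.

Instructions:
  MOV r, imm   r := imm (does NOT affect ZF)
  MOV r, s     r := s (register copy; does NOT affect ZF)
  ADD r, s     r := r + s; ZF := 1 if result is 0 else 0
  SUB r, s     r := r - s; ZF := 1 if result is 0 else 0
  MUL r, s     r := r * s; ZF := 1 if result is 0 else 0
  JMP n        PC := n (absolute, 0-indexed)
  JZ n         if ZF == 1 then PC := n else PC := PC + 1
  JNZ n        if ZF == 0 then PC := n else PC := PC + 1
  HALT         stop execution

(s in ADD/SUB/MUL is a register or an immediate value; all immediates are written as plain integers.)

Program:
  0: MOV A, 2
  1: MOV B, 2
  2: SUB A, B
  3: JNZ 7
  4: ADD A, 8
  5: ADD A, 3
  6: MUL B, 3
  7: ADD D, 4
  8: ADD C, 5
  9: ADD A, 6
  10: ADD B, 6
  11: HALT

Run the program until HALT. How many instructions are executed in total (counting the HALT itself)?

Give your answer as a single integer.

Step 1: PC=0 exec 'MOV A, 2'. After: A=2 B=0 C=0 D=0 ZF=0 PC=1
Step 2: PC=1 exec 'MOV B, 2'. After: A=2 B=2 C=0 D=0 ZF=0 PC=2
Step 3: PC=2 exec 'SUB A, B'. After: A=0 B=2 C=0 D=0 ZF=1 PC=3
Step 4: PC=3 exec 'JNZ 7'. After: A=0 B=2 C=0 D=0 ZF=1 PC=4
Step 5: PC=4 exec 'ADD A, 8'. After: A=8 B=2 C=0 D=0 ZF=0 PC=5
Step 6: PC=5 exec 'ADD A, 3'. After: A=11 B=2 C=0 D=0 ZF=0 PC=6
Step 7: PC=6 exec 'MUL B, 3'. After: A=11 B=6 C=0 D=0 ZF=0 PC=7
Step 8: PC=7 exec 'ADD D, 4'. After: A=11 B=6 C=0 D=4 ZF=0 PC=8
Step 9: PC=8 exec 'ADD C, 5'. After: A=11 B=6 C=5 D=4 ZF=0 PC=9
Step 10: PC=9 exec 'ADD A, 6'. After: A=17 B=6 C=5 D=4 ZF=0 PC=10
Step 11: PC=10 exec 'ADD B, 6'. After: A=17 B=12 C=5 D=4 ZF=0 PC=11
Step 12: PC=11 exec 'HALT'. After: A=17 B=12 C=5 D=4 ZF=0 PC=11 HALTED
Total instructions executed: 12

Answer: 12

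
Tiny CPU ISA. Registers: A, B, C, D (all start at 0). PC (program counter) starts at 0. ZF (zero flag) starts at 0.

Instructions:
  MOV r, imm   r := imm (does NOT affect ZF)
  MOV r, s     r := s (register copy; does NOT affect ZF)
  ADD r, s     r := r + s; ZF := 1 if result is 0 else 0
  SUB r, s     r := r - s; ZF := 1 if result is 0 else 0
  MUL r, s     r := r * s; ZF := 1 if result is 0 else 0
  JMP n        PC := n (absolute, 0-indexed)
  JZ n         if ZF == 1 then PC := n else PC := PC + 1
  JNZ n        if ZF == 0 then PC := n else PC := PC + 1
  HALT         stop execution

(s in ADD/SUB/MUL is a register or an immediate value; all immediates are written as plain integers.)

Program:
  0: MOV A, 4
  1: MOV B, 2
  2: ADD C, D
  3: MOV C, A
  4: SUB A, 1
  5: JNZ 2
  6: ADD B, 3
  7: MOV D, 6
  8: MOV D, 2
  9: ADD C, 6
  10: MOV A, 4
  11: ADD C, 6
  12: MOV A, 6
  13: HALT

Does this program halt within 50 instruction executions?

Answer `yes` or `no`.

Answer: yes

Derivation:
Step 1: PC=0 exec 'MOV A, 4'. After: A=4 B=0 C=0 D=0 ZF=0 PC=1
Step 2: PC=1 exec 'MOV B, 2'. After: A=4 B=2 C=0 D=0 ZF=0 PC=2
Step 3: PC=2 exec 'ADD C, D'. After: A=4 B=2 C=0 D=0 ZF=1 PC=3
Step 4: PC=3 exec 'MOV C, A'. After: A=4 B=2 C=4 D=0 ZF=1 PC=4
Step 5: PC=4 exec 'SUB A, 1'. After: A=3 B=2 C=4 D=0 ZF=0 PC=5
Step 6: PC=5 exec 'JNZ 2'. After: A=3 B=2 C=4 D=0 ZF=0 PC=2
Step 7: PC=2 exec 'ADD C, D'. After: A=3 B=2 C=4 D=0 ZF=0 PC=3
Step 8: PC=3 exec 'MOV C, A'. After: A=3 B=2 C=3 D=0 ZF=0 PC=4
Step 9: PC=4 exec 'SUB A, 1'. After: A=2 B=2 C=3 D=0 ZF=0 PC=5
Step 10: PC=5 exec 'JNZ 2'. After: A=2 B=2 C=3 D=0 ZF=0 PC=2
Step 11: PC=2 exec 'ADD C, D'. After: A=2 B=2 C=3 D=0 ZF=0 PC=3
Step 12: PC=3 exec 'MOV C, A'. After: A=2 B=2 C=2 D=0 ZF=0 PC=4
Step 13: PC=4 exec 'SUB A, 1'. After: A=1 B=2 C=2 D=0 ZF=0 PC=5
Step 14: PC=5 exec 'JNZ 2'. After: A=1 B=2 C=2 D=0 ZF=0 PC=2
Step 15: PC=2 exec 'ADD C, D'. After: A=1 B=2 C=2 D=0 ZF=0 PC=3
Step 16: PC=3 exec 'MOV C, A'. After: A=1 B=2 C=1 D=0 ZF=0 PC=4
Step 17: PC=4 exec 'SUB A, 1'. After: A=0 B=2 C=1 D=0 ZF=1 PC=5
Step 18: PC=5 exec 'JNZ 2'. After: A=0 B=2 C=1 D=0 ZF=1 PC=6
Step 19: PC=6 exec 'ADD B, 3'. After: A=0 B=5 C=1 D=0 ZF=0 PC=7
Step 20: PC=7 exec 'MOV D, 6'. After: A=0 B=5 C=1 D=6 ZF=0 PC=8
Step 21: PC=8 exec 'MOV D, 2'. After: A=0 B=5 C=1 D=2 ZF=0 PC=9
Step 22: PC=9 exec 'ADD C, 6'. After: A=0 B=5 C=7 D=2 ZF=0 PC=10
Step 23: PC=10 exec 'MOV A, 4'. After: A=4 B=5 C=7 D=2 ZF=0 PC=11
Step 24: PC=11 exec 'ADD C, 6'. After: A=4 B=5 C=13 D=2 ZF=0 PC=12
Step 25: PC=12 exec 'MOV A, 6'. After: A=6 B=5 C=13 D=2 ZF=0 PC=13
Step 26: PC=13 exec 'HALT'. After: A=6 B=5 C=13 D=2 ZF=0 PC=13 HALTED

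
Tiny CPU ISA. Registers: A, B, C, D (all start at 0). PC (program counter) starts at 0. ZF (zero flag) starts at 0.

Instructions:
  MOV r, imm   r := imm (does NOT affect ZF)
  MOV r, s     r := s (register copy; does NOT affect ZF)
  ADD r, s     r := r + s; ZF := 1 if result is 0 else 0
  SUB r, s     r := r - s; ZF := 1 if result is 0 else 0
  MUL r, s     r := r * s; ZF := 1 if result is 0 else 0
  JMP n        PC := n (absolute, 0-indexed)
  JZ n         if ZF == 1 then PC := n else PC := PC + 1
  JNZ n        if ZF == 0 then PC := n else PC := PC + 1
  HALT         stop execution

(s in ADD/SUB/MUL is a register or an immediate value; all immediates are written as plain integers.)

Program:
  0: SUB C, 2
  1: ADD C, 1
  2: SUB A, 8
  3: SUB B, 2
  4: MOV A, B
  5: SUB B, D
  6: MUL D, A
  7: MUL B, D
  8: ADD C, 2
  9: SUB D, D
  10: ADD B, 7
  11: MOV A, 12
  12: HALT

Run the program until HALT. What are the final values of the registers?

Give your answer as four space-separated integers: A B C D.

Answer: 12 7 1 0

Derivation:
Step 1: PC=0 exec 'SUB C, 2'. After: A=0 B=0 C=-2 D=0 ZF=0 PC=1
Step 2: PC=1 exec 'ADD C, 1'. After: A=0 B=0 C=-1 D=0 ZF=0 PC=2
Step 3: PC=2 exec 'SUB A, 8'. After: A=-8 B=0 C=-1 D=0 ZF=0 PC=3
Step 4: PC=3 exec 'SUB B, 2'. After: A=-8 B=-2 C=-1 D=0 ZF=0 PC=4
Step 5: PC=4 exec 'MOV A, B'. After: A=-2 B=-2 C=-1 D=0 ZF=0 PC=5
Step 6: PC=5 exec 'SUB B, D'. After: A=-2 B=-2 C=-1 D=0 ZF=0 PC=6
Step 7: PC=6 exec 'MUL D, A'. After: A=-2 B=-2 C=-1 D=0 ZF=1 PC=7
Step 8: PC=7 exec 'MUL B, D'. After: A=-2 B=0 C=-1 D=0 ZF=1 PC=8
Step 9: PC=8 exec 'ADD C, 2'. After: A=-2 B=0 C=1 D=0 ZF=0 PC=9
Step 10: PC=9 exec 'SUB D, D'. After: A=-2 B=0 C=1 D=0 ZF=1 PC=10
Step 11: PC=10 exec 'ADD B, 7'. After: A=-2 B=7 C=1 D=0 ZF=0 PC=11
Step 12: PC=11 exec 'MOV A, 12'. After: A=12 B=7 C=1 D=0 ZF=0 PC=12
Step 13: PC=12 exec 'HALT'. After: A=12 B=7 C=1 D=0 ZF=0 PC=12 HALTED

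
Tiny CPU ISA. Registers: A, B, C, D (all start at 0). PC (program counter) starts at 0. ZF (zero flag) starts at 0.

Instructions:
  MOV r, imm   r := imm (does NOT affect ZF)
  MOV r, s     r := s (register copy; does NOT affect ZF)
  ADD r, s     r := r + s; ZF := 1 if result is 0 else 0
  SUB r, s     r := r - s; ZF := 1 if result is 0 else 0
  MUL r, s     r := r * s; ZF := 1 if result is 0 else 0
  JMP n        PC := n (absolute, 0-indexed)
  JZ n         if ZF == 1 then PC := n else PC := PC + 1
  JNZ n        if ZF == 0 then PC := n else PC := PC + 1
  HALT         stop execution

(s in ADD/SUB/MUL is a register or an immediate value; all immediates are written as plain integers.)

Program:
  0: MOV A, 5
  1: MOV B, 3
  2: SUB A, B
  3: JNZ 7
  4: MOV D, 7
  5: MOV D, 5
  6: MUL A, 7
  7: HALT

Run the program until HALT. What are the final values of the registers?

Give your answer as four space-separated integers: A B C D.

Answer: 2 3 0 0

Derivation:
Step 1: PC=0 exec 'MOV A, 5'. After: A=5 B=0 C=0 D=0 ZF=0 PC=1
Step 2: PC=1 exec 'MOV B, 3'. After: A=5 B=3 C=0 D=0 ZF=0 PC=2
Step 3: PC=2 exec 'SUB A, B'. After: A=2 B=3 C=0 D=0 ZF=0 PC=3
Step 4: PC=3 exec 'JNZ 7'. After: A=2 B=3 C=0 D=0 ZF=0 PC=7
Step 5: PC=7 exec 'HALT'. After: A=2 B=3 C=0 D=0 ZF=0 PC=7 HALTED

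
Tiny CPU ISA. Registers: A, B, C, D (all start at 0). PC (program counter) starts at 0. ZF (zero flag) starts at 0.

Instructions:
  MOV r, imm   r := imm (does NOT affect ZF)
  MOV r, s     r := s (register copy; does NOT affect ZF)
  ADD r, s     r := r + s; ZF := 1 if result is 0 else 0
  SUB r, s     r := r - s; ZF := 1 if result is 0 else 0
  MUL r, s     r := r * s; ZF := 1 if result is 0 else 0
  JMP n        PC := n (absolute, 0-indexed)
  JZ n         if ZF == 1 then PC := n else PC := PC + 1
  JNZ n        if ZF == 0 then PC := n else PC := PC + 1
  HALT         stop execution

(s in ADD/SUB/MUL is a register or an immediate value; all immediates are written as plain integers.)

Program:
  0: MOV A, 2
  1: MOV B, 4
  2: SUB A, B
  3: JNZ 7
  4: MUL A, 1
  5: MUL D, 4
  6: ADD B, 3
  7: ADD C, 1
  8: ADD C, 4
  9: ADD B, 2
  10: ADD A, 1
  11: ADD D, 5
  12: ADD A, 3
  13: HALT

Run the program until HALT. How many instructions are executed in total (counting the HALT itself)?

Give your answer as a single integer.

Step 1: PC=0 exec 'MOV A, 2'. After: A=2 B=0 C=0 D=0 ZF=0 PC=1
Step 2: PC=1 exec 'MOV B, 4'. After: A=2 B=4 C=0 D=0 ZF=0 PC=2
Step 3: PC=2 exec 'SUB A, B'. After: A=-2 B=4 C=0 D=0 ZF=0 PC=3
Step 4: PC=3 exec 'JNZ 7'. After: A=-2 B=4 C=0 D=0 ZF=0 PC=7
Step 5: PC=7 exec 'ADD C, 1'. After: A=-2 B=4 C=1 D=0 ZF=0 PC=8
Step 6: PC=8 exec 'ADD C, 4'. After: A=-2 B=4 C=5 D=0 ZF=0 PC=9
Step 7: PC=9 exec 'ADD B, 2'. After: A=-2 B=6 C=5 D=0 ZF=0 PC=10
Step 8: PC=10 exec 'ADD A, 1'. After: A=-1 B=6 C=5 D=0 ZF=0 PC=11
Step 9: PC=11 exec 'ADD D, 5'. After: A=-1 B=6 C=5 D=5 ZF=0 PC=12
Step 10: PC=12 exec 'ADD A, 3'. After: A=2 B=6 C=5 D=5 ZF=0 PC=13
Step 11: PC=13 exec 'HALT'. After: A=2 B=6 C=5 D=5 ZF=0 PC=13 HALTED
Total instructions executed: 11

Answer: 11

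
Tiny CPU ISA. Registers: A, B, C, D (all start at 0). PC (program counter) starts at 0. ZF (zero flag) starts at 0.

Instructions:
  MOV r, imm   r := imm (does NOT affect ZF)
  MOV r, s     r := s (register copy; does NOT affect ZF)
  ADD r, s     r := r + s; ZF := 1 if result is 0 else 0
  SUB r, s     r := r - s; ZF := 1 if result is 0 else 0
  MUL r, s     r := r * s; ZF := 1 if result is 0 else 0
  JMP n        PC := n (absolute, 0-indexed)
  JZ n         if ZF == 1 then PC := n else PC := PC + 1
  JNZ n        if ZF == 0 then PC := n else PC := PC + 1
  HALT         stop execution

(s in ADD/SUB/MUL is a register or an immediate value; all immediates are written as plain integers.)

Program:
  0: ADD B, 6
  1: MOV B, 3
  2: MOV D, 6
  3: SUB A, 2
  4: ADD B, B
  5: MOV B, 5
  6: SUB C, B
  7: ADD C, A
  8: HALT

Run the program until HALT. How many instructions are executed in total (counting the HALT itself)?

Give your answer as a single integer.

Answer: 9

Derivation:
Step 1: PC=0 exec 'ADD B, 6'. After: A=0 B=6 C=0 D=0 ZF=0 PC=1
Step 2: PC=1 exec 'MOV B, 3'. After: A=0 B=3 C=0 D=0 ZF=0 PC=2
Step 3: PC=2 exec 'MOV D, 6'. After: A=0 B=3 C=0 D=6 ZF=0 PC=3
Step 4: PC=3 exec 'SUB A, 2'. After: A=-2 B=3 C=0 D=6 ZF=0 PC=4
Step 5: PC=4 exec 'ADD B, B'. After: A=-2 B=6 C=0 D=6 ZF=0 PC=5
Step 6: PC=5 exec 'MOV B, 5'. After: A=-2 B=5 C=0 D=6 ZF=0 PC=6
Step 7: PC=6 exec 'SUB C, B'. After: A=-2 B=5 C=-5 D=6 ZF=0 PC=7
Step 8: PC=7 exec 'ADD C, A'. After: A=-2 B=5 C=-7 D=6 ZF=0 PC=8
Step 9: PC=8 exec 'HALT'. After: A=-2 B=5 C=-7 D=6 ZF=0 PC=8 HALTED
Total instructions executed: 9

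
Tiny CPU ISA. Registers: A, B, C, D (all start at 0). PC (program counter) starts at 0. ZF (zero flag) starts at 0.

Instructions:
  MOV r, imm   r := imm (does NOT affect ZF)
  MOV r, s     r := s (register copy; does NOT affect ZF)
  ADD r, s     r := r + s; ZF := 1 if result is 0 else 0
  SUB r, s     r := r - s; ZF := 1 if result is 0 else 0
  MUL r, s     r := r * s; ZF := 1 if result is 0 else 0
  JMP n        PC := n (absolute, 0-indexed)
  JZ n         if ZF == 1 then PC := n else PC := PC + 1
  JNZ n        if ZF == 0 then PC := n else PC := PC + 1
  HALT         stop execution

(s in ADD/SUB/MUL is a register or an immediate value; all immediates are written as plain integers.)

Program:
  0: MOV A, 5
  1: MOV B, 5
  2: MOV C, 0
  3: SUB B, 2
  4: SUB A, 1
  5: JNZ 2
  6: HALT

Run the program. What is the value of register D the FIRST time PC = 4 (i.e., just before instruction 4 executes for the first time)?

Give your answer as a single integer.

Step 1: PC=0 exec 'MOV A, 5'. After: A=5 B=0 C=0 D=0 ZF=0 PC=1
Step 2: PC=1 exec 'MOV B, 5'. After: A=5 B=5 C=0 D=0 ZF=0 PC=2
Step 3: PC=2 exec 'MOV C, 0'. After: A=5 B=5 C=0 D=0 ZF=0 PC=3
Step 4: PC=3 exec 'SUB B, 2'. After: A=5 B=3 C=0 D=0 ZF=0 PC=4
First time PC=4: D=0

0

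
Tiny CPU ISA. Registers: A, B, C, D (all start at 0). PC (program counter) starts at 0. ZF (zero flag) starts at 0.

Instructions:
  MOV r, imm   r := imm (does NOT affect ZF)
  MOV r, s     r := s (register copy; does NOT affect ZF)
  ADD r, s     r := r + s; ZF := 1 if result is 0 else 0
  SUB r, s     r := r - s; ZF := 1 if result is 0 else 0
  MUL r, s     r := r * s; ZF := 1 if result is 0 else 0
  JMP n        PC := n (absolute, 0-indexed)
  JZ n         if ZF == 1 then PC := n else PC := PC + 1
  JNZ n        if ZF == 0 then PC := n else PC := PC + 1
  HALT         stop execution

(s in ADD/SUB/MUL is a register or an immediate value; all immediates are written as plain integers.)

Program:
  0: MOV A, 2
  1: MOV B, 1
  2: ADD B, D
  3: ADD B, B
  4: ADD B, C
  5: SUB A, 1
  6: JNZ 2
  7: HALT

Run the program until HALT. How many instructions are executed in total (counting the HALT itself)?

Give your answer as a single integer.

Answer: 13

Derivation:
Step 1: PC=0 exec 'MOV A, 2'. After: A=2 B=0 C=0 D=0 ZF=0 PC=1
Step 2: PC=1 exec 'MOV B, 1'. After: A=2 B=1 C=0 D=0 ZF=0 PC=2
Step 3: PC=2 exec 'ADD B, D'. After: A=2 B=1 C=0 D=0 ZF=0 PC=3
Step 4: PC=3 exec 'ADD B, B'. After: A=2 B=2 C=0 D=0 ZF=0 PC=4
Step 5: PC=4 exec 'ADD B, C'. After: A=2 B=2 C=0 D=0 ZF=0 PC=5
Step 6: PC=5 exec 'SUB A, 1'. After: A=1 B=2 C=0 D=0 ZF=0 PC=6
Step 7: PC=6 exec 'JNZ 2'. After: A=1 B=2 C=0 D=0 ZF=0 PC=2
Step 8: PC=2 exec 'ADD B, D'. After: A=1 B=2 C=0 D=0 ZF=0 PC=3
Step 9: PC=3 exec 'ADD B, B'. After: A=1 B=4 C=0 D=0 ZF=0 PC=4
Step 10: PC=4 exec 'ADD B, C'. After: A=1 B=4 C=0 D=0 ZF=0 PC=5
Step 11: PC=5 exec 'SUB A, 1'. After: A=0 B=4 C=0 D=0 ZF=1 PC=6
Step 12: PC=6 exec 'JNZ 2'. After: A=0 B=4 C=0 D=0 ZF=1 PC=7
Step 13: PC=7 exec 'HALT'. After: A=0 B=4 C=0 D=0 ZF=1 PC=7 HALTED
Total instructions executed: 13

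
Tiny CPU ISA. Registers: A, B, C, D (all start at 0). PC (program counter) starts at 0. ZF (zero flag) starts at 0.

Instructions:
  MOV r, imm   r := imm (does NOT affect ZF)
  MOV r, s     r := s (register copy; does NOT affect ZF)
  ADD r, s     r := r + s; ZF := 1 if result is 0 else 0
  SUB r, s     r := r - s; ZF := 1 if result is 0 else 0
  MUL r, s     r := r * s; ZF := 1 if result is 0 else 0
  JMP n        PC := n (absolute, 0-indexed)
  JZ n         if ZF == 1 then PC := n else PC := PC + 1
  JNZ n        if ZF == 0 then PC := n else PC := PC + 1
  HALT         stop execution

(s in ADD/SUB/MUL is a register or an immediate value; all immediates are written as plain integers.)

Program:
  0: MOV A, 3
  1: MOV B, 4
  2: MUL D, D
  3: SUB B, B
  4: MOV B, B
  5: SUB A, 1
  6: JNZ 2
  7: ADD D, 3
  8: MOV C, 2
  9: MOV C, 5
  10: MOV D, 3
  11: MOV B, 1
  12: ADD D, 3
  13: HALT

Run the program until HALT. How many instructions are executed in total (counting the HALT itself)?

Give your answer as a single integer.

Step 1: PC=0 exec 'MOV A, 3'. After: A=3 B=0 C=0 D=0 ZF=0 PC=1
Step 2: PC=1 exec 'MOV B, 4'. After: A=3 B=4 C=0 D=0 ZF=0 PC=2
Step 3: PC=2 exec 'MUL D, D'. After: A=3 B=4 C=0 D=0 ZF=1 PC=3
Step 4: PC=3 exec 'SUB B, B'. After: A=3 B=0 C=0 D=0 ZF=1 PC=4
Step 5: PC=4 exec 'MOV B, B'. After: A=3 B=0 C=0 D=0 ZF=1 PC=5
Step 6: PC=5 exec 'SUB A, 1'. After: A=2 B=0 C=0 D=0 ZF=0 PC=6
Step 7: PC=6 exec 'JNZ 2'. After: A=2 B=0 C=0 D=0 ZF=0 PC=2
Step 8: PC=2 exec 'MUL D, D'. After: A=2 B=0 C=0 D=0 ZF=1 PC=3
Step 9: PC=3 exec 'SUB B, B'. After: A=2 B=0 C=0 D=0 ZF=1 PC=4
Step 10: PC=4 exec 'MOV B, B'. After: A=2 B=0 C=0 D=0 ZF=1 PC=5
Step 11: PC=5 exec 'SUB A, 1'. After: A=1 B=0 C=0 D=0 ZF=0 PC=6
Step 12: PC=6 exec 'JNZ 2'. After: A=1 B=0 C=0 D=0 ZF=0 PC=2
Step 13: PC=2 exec 'MUL D, D'. After: A=1 B=0 C=0 D=0 ZF=1 PC=3
Step 14: PC=3 exec 'SUB B, B'. After: A=1 B=0 C=0 D=0 ZF=1 PC=4
Step 15: PC=4 exec 'MOV B, B'. After: A=1 B=0 C=0 D=0 ZF=1 PC=5
Step 16: PC=5 exec 'SUB A, 1'. After: A=0 B=0 C=0 D=0 ZF=1 PC=6
Step 17: PC=6 exec 'JNZ 2'. After: A=0 B=0 C=0 D=0 ZF=1 PC=7
Step 18: PC=7 exec 'ADD D, 3'. After: A=0 B=0 C=0 D=3 ZF=0 PC=8
Step 19: PC=8 exec 'MOV C, 2'. After: A=0 B=0 C=2 D=3 ZF=0 PC=9
Step 20: PC=9 exec 'MOV C, 5'. After: A=0 B=0 C=5 D=3 ZF=0 PC=10
Step 21: PC=10 exec 'MOV D, 3'. After: A=0 B=0 C=5 D=3 ZF=0 PC=11
Step 22: PC=11 exec 'MOV B, 1'. After: A=0 B=1 C=5 D=3 ZF=0 PC=12
Step 23: PC=12 exec 'ADD D, 3'. After: A=0 B=1 C=5 D=6 ZF=0 PC=13
Step 24: PC=13 exec 'HALT'. After: A=0 B=1 C=5 D=6 ZF=0 PC=13 HALTED
Total instructions executed: 24

Answer: 24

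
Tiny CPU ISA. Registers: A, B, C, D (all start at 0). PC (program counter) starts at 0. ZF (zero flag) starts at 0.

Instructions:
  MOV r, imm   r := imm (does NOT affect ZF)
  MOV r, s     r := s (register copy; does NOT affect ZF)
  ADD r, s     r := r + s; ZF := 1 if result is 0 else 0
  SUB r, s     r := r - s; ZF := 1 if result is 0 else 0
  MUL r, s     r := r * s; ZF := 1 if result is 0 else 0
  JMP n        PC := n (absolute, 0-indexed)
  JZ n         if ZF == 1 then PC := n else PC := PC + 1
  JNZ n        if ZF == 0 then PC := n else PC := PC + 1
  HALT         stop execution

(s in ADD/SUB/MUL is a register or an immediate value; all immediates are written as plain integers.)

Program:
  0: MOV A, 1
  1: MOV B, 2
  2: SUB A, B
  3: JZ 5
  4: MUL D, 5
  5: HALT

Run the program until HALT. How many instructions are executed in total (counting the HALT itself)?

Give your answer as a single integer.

Step 1: PC=0 exec 'MOV A, 1'. After: A=1 B=0 C=0 D=0 ZF=0 PC=1
Step 2: PC=1 exec 'MOV B, 2'. After: A=1 B=2 C=0 D=0 ZF=0 PC=2
Step 3: PC=2 exec 'SUB A, B'. After: A=-1 B=2 C=0 D=0 ZF=0 PC=3
Step 4: PC=3 exec 'JZ 5'. After: A=-1 B=2 C=0 D=0 ZF=0 PC=4
Step 5: PC=4 exec 'MUL D, 5'. After: A=-1 B=2 C=0 D=0 ZF=1 PC=5
Step 6: PC=5 exec 'HALT'. After: A=-1 B=2 C=0 D=0 ZF=1 PC=5 HALTED
Total instructions executed: 6

Answer: 6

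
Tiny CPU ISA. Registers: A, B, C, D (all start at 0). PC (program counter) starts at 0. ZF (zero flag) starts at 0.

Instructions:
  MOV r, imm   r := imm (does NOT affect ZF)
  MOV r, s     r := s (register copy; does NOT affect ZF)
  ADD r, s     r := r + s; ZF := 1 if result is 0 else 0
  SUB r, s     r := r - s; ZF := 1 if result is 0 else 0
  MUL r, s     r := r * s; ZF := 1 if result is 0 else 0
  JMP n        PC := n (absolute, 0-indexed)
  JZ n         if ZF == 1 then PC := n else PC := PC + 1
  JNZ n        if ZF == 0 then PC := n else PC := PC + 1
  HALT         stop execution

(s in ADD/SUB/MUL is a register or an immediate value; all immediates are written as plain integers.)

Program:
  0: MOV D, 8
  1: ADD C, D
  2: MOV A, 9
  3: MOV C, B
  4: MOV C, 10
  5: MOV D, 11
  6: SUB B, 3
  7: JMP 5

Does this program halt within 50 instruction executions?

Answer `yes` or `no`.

Step 1: PC=0 exec 'MOV D, 8'. After: A=0 B=0 C=0 D=8 ZF=0 PC=1
Step 2: PC=1 exec 'ADD C, D'. After: A=0 B=0 C=8 D=8 ZF=0 PC=2
Step 3: PC=2 exec 'MOV A, 9'. After: A=9 B=0 C=8 D=8 ZF=0 PC=3
Step 4: PC=3 exec 'MOV C, B'. After: A=9 B=0 C=0 D=8 ZF=0 PC=4
Step 5: PC=4 exec 'MOV C, 10'. After: A=9 B=0 C=10 D=8 ZF=0 PC=5
Step 6: PC=5 exec 'MOV D, 11'. After: A=9 B=0 C=10 D=11 ZF=0 PC=6
Step 7: PC=6 exec 'SUB B, 3'. After: A=9 B=-3 C=10 D=11 ZF=0 PC=7
Step 8: PC=7 exec 'JMP 5'. After: A=9 B=-3 C=10 D=11 ZF=0 PC=5
Step 9: PC=5 exec 'MOV D, 11'. After: A=9 B=-3 C=10 D=11 ZF=0 PC=6
Step 10: PC=6 exec 'SUB B, 3'. After: A=9 B=-6 C=10 D=11 ZF=0 PC=7
Step 11: PC=7 exec 'JMP 5'. After: A=9 B=-6 C=10 D=11 ZF=0 PC=5
Step 12: PC=5 exec 'MOV D, 11'. After: A=9 B=-6 C=10 D=11 ZF=0 PC=6
Step 13: PC=6 exec 'SUB B, 3'. After: A=9 B=-9 C=10 D=11 ZF=0 PC=7
Step 14: PC=7 exec 'JMP 5'. After: A=9 B=-9 C=10 D=11 ZF=0 PC=5
Step 15: PC=5 exec 'MOV D, 11'. After: A=9 B=-9 C=10 D=11 ZF=0 PC=6
After 50 steps: not halted. PC revisits the same instructions with no path to HALT; will never halt.

Answer: no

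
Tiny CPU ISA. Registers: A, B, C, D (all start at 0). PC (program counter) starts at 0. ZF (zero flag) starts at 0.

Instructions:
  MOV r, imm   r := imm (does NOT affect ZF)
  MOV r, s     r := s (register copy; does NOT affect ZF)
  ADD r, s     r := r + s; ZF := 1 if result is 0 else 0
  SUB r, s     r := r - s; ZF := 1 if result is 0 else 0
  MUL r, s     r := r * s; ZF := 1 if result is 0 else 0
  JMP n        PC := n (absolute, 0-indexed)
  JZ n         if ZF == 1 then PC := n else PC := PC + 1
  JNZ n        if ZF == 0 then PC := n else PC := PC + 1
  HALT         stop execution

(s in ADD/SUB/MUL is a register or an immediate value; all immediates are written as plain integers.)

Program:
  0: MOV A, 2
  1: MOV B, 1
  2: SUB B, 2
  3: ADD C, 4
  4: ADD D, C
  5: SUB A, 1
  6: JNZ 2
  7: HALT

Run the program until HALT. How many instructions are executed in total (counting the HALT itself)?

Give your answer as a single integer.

Answer: 13

Derivation:
Step 1: PC=0 exec 'MOV A, 2'. After: A=2 B=0 C=0 D=0 ZF=0 PC=1
Step 2: PC=1 exec 'MOV B, 1'. After: A=2 B=1 C=0 D=0 ZF=0 PC=2
Step 3: PC=2 exec 'SUB B, 2'. After: A=2 B=-1 C=0 D=0 ZF=0 PC=3
Step 4: PC=3 exec 'ADD C, 4'. After: A=2 B=-1 C=4 D=0 ZF=0 PC=4
Step 5: PC=4 exec 'ADD D, C'. After: A=2 B=-1 C=4 D=4 ZF=0 PC=5
Step 6: PC=5 exec 'SUB A, 1'. After: A=1 B=-1 C=4 D=4 ZF=0 PC=6
Step 7: PC=6 exec 'JNZ 2'. After: A=1 B=-1 C=4 D=4 ZF=0 PC=2
Step 8: PC=2 exec 'SUB B, 2'. After: A=1 B=-3 C=4 D=4 ZF=0 PC=3
Step 9: PC=3 exec 'ADD C, 4'. After: A=1 B=-3 C=8 D=4 ZF=0 PC=4
Step 10: PC=4 exec 'ADD D, C'. After: A=1 B=-3 C=8 D=12 ZF=0 PC=5
Step 11: PC=5 exec 'SUB A, 1'. After: A=0 B=-3 C=8 D=12 ZF=1 PC=6
Step 12: PC=6 exec 'JNZ 2'. After: A=0 B=-3 C=8 D=12 ZF=1 PC=7
Step 13: PC=7 exec 'HALT'. After: A=0 B=-3 C=8 D=12 ZF=1 PC=7 HALTED
Total instructions executed: 13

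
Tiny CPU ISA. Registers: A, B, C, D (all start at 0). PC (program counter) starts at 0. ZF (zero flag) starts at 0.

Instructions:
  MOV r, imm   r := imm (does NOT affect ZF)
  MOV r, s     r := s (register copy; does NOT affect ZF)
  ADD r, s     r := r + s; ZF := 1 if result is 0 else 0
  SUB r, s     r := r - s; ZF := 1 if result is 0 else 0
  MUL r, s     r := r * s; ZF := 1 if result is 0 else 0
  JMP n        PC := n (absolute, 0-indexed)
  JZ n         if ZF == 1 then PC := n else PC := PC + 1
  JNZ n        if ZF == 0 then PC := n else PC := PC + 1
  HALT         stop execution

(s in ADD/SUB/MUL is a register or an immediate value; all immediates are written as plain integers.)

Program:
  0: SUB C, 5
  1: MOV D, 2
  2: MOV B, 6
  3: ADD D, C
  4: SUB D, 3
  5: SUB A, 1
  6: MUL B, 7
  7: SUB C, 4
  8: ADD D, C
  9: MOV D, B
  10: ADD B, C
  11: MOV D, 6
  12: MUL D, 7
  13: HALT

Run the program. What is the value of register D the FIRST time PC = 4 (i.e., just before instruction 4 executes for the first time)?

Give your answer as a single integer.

Step 1: PC=0 exec 'SUB C, 5'. After: A=0 B=0 C=-5 D=0 ZF=0 PC=1
Step 2: PC=1 exec 'MOV D, 2'. After: A=0 B=0 C=-5 D=2 ZF=0 PC=2
Step 3: PC=2 exec 'MOV B, 6'. After: A=0 B=6 C=-5 D=2 ZF=0 PC=3
Step 4: PC=3 exec 'ADD D, C'. After: A=0 B=6 C=-5 D=-3 ZF=0 PC=4
First time PC=4: D=-3

-3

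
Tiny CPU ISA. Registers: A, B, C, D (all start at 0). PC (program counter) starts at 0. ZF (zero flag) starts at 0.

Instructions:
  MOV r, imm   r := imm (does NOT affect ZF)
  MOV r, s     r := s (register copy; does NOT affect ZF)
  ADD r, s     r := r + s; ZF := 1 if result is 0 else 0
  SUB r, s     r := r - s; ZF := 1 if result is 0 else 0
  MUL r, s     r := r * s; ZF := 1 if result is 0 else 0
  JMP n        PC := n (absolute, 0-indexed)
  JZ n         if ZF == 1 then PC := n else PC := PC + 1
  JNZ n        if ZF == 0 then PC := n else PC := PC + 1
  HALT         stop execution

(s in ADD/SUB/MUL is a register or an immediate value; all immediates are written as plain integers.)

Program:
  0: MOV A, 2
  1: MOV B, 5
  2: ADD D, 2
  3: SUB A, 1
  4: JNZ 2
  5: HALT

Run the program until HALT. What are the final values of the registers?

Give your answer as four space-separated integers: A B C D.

Answer: 0 5 0 4

Derivation:
Step 1: PC=0 exec 'MOV A, 2'. After: A=2 B=0 C=0 D=0 ZF=0 PC=1
Step 2: PC=1 exec 'MOV B, 5'. After: A=2 B=5 C=0 D=0 ZF=0 PC=2
Step 3: PC=2 exec 'ADD D, 2'. After: A=2 B=5 C=0 D=2 ZF=0 PC=3
Step 4: PC=3 exec 'SUB A, 1'. After: A=1 B=5 C=0 D=2 ZF=0 PC=4
Step 5: PC=4 exec 'JNZ 2'. After: A=1 B=5 C=0 D=2 ZF=0 PC=2
Step 6: PC=2 exec 'ADD D, 2'. After: A=1 B=5 C=0 D=4 ZF=0 PC=3
Step 7: PC=3 exec 'SUB A, 1'. After: A=0 B=5 C=0 D=4 ZF=1 PC=4
Step 8: PC=4 exec 'JNZ 2'. After: A=0 B=5 C=0 D=4 ZF=1 PC=5
Step 9: PC=5 exec 'HALT'. After: A=0 B=5 C=0 D=4 ZF=1 PC=5 HALTED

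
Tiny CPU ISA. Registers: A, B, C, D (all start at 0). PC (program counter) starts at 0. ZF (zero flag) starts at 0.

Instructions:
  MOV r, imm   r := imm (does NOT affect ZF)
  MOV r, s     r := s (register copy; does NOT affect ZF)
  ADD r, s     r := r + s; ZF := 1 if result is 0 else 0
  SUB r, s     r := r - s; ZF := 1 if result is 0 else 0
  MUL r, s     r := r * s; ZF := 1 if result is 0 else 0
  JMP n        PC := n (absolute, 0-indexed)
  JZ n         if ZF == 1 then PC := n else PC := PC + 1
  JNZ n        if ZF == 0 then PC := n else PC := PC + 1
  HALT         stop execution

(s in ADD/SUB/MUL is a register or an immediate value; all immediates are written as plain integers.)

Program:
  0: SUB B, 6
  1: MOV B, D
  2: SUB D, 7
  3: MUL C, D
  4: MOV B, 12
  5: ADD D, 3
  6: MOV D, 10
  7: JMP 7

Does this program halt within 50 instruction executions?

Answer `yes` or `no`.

Answer: no

Derivation:
Step 1: PC=0 exec 'SUB B, 6'. After: A=0 B=-6 C=0 D=0 ZF=0 PC=1
Step 2: PC=1 exec 'MOV B, D'. After: A=0 B=0 C=0 D=0 ZF=0 PC=2
Step 3: PC=2 exec 'SUB D, 7'. After: A=0 B=0 C=0 D=-7 ZF=0 PC=3
Step 4: PC=3 exec 'MUL C, D'. After: A=0 B=0 C=0 D=-7 ZF=1 PC=4
Step 5: PC=4 exec 'MOV B, 12'. After: A=0 B=12 C=0 D=-7 ZF=1 PC=5
Step 6: PC=5 exec 'ADD D, 3'. After: A=0 B=12 C=0 D=-4 ZF=0 PC=6
Step 7: PC=6 exec 'MOV D, 10'. After: A=0 B=12 C=0 D=10 ZF=0 PC=7
Step 8: PC=7 exec 'JMP 7'. After: A=0 B=12 C=0 D=10 ZF=0 PC=7
State after step 8 equals state after step 7: the program is in a cycle of length 1 and will never halt.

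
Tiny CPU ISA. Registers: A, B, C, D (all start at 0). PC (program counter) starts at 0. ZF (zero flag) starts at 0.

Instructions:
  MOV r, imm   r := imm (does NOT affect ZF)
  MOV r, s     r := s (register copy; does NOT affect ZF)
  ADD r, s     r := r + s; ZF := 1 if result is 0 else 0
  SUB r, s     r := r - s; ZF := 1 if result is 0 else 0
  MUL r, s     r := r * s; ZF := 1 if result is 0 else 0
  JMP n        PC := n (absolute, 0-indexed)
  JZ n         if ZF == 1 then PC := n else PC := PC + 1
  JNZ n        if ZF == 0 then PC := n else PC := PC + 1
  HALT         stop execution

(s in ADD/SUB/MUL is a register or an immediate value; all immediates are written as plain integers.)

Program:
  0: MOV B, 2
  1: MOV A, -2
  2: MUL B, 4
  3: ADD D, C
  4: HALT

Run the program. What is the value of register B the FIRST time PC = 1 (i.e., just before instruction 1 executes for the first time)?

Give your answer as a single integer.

Step 1: PC=0 exec 'MOV B, 2'. After: A=0 B=2 C=0 D=0 ZF=0 PC=1
First time PC=1: B=2

2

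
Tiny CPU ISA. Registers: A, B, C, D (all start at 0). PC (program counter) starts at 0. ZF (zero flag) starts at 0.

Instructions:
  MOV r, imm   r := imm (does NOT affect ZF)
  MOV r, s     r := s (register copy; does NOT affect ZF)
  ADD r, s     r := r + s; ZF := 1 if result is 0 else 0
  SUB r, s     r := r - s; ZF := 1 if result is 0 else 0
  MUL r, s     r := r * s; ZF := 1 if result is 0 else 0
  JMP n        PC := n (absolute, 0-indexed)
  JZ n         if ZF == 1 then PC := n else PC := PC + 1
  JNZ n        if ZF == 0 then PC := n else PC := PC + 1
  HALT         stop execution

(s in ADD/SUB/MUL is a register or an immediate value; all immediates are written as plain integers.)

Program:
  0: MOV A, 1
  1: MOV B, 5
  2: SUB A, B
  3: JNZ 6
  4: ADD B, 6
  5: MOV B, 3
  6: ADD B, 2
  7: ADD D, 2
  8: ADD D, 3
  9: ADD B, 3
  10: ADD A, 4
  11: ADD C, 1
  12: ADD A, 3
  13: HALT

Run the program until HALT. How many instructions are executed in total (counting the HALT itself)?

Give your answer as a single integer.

Answer: 12

Derivation:
Step 1: PC=0 exec 'MOV A, 1'. After: A=1 B=0 C=0 D=0 ZF=0 PC=1
Step 2: PC=1 exec 'MOV B, 5'. After: A=1 B=5 C=0 D=0 ZF=0 PC=2
Step 3: PC=2 exec 'SUB A, B'. After: A=-4 B=5 C=0 D=0 ZF=0 PC=3
Step 4: PC=3 exec 'JNZ 6'. After: A=-4 B=5 C=0 D=0 ZF=0 PC=6
Step 5: PC=6 exec 'ADD B, 2'. After: A=-4 B=7 C=0 D=0 ZF=0 PC=7
Step 6: PC=7 exec 'ADD D, 2'. After: A=-4 B=7 C=0 D=2 ZF=0 PC=8
Step 7: PC=8 exec 'ADD D, 3'. After: A=-4 B=7 C=0 D=5 ZF=0 PC=9
Step 8: PC=9 exec 'ADD B, 3'. After: A=-4 B=10 C=0 D=5 ZF=0 PC=10
Step 9: PC=10 exec 'ADD A, 4'. After: A=0 B=10 C=0 D=5 ZF=1 PC=11
Step 10: PC=11 exec 'ADD C, 1'. After: A=0 B=10 C=1 D=5 ZF=0 PC=12
Step 11: PC=12 exec 'ADD A, 3'. After: A=3 B=10 C=1 D=5 ZF=0 PC=13
Step 12: PC=13 exec 'HALT'. After: A=3 B=10 C=1 D=5 ZF=0 PC=13 HALTED
Total instructions executed: 12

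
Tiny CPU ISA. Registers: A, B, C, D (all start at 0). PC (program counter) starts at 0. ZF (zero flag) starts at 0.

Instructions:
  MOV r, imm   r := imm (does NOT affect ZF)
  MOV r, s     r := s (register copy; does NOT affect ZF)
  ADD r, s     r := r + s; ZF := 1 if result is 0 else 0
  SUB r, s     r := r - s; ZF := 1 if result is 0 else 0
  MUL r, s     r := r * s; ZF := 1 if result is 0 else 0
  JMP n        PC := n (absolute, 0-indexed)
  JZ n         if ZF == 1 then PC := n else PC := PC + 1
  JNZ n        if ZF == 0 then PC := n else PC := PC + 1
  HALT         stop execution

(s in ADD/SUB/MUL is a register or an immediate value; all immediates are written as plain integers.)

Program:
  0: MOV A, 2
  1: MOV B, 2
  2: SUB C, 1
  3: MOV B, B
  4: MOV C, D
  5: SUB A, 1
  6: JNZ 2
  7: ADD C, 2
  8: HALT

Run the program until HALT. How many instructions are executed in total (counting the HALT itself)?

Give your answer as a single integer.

Answer: 14

Derivation:
Step 1: PC=0 exec 'MOV A, 2'. After: A=2 B=0 C=0 D=0 ZF=0 PC=1
Step 2: PC=1 exec 'MOV B, 2'. After: A=2 B=2 C=0 D=0 ZF=0 PC=2
Step 3: PC=2 exec 'SUB C, 1'. After: A=2 B=2 C=-1 D=0 ZF=0 PC=3
Step 4: PC=3 exec 'MOV B, B'. After: A=2 B=2 C=-1 D=0 ZF=0 PC=4
Step 5: PC=4 exec 'MOV C, D'. After: A=2 B=2 C=0 D=0 ZF=0 PC=5
Step 6: PC=5 exec 'SUB A, 1'. After: A=1 B=2 C=0 D=0 ZF=0 PC=6
Step 7: PC=6 exec 'JNZ 2'. After: A=1 B=2 C=0 D=0 ZF=0 PC=2
Step 8: PC=2 exec 'SUB C, 1'. After: A=1 B=2 C=-1 D=0 ZF=0 PC=3
Step 9: PC=3 exec 'MOV B, B'. After: A=1 B=2 C=-1 D=0 ZF=0 PC=4
Step 10: PC=4 exec 'MOV C, D'. After: A=1 B=2 C=0 D=0 ZF=0 PC=5
Step 11: PC=5 exec 'SUB A, 1'. After: A=0 B=2 C=0 D=0 ZF=1 PC=6
Step 12: PC=6 exec 'JNZ 2'. After: A=0 B=2 C=0 D=0 ZF=1 PC=7
Step 13: PC=7 exec 'ADD C, 2'. After: A=0 B=2 C=2 D=0 ZF=0 PC=8
Step 14: PC=8 exec 'HALT'. After: A=0 B=2 C=2 D=0 ZF=0 PC=8 HALTED
Total instructions executed: 14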